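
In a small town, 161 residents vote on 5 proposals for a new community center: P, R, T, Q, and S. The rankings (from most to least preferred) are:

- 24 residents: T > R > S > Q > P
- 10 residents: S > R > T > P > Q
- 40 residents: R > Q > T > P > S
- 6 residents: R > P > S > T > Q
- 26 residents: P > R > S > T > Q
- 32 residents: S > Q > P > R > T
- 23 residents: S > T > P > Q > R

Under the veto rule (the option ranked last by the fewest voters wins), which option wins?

R

Last-place votes: P 24, R 23, T 32, Q 42, S 40.
R is ranked last by the fewest voters, so R wins.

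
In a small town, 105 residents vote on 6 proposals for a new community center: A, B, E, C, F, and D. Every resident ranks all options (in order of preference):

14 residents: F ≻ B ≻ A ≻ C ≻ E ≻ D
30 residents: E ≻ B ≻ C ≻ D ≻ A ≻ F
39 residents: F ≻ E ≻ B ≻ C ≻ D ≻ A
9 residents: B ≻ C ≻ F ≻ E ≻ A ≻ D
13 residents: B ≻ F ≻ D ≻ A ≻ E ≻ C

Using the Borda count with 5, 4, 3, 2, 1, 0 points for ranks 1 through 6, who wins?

A: 14·3 + 30·1 + 39·0 + 9·1 + 13·2 = 107
B: 14·4 + 30·4 + 39·3 + 9·5 + 13·5 = 403
E: 14·1 + 30·5 + 39·4 + 9·2 + 13·1 = 351
C: 14·2 + 30·3 + 39·2 + 9·4 + 13·0 = 232
F: 14·5 + 30·0 + 39·5 + 9·3 + 13·4 = 344
D: 14·0 + 30·2 + 39·1 + 9·0 + 13·3 = 138
B has the highest Borda score (403).

B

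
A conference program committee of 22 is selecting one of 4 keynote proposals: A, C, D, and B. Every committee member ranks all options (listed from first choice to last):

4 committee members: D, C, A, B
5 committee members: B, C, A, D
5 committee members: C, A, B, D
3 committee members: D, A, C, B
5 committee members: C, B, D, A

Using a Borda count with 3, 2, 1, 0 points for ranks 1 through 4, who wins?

C

A: 4·1 + 5·1 + 5·2 + 3·2 + 5·0 = 25
C: 4·2 + 5·2 + 5·3 + 3·1 + 5·3 = 51
D: 4·3 + 5·0 + 5·0 + 3·3 + 5·1 = 26
B: 4·0 + 5·3 + 5·1 + 3·0 + 5·2 = 30
C has the highest Borda score (51).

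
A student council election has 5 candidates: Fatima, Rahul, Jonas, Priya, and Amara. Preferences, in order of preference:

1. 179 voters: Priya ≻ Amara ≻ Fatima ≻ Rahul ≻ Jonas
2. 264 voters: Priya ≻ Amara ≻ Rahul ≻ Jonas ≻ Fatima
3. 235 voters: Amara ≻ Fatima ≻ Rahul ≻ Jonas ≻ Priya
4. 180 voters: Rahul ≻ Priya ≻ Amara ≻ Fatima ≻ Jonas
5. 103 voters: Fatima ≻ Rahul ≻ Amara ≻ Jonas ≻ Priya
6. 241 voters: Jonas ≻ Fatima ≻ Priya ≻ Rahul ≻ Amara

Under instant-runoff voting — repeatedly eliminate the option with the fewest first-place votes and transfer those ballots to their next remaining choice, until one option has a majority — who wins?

Round 1: Fatima 103, Rahul 180, Jonas 241, Priya 443, Amara 235. Eliminate Fatima.
Round 2: Rahul 283, Jonas 241, Priya 443, Amara 235. Eliminate Amara.
Round 3: Rahul 518, Jonas 241, Priya 443. Eliminate Jonas.
Round 4: Rahul 518, Priya 684. Priya has a majority.

Priya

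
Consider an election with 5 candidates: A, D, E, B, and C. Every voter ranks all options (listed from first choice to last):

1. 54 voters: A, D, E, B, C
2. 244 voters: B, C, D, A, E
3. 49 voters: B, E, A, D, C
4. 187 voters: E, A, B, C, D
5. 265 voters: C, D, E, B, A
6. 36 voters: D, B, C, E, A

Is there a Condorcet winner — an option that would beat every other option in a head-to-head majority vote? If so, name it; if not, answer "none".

none

Checking pairwise contests:
D beats A 545–290.
B beats D 480–355.
D beats E 599–236.
E beats B 506–329.
B beats C 570–265.
Every option loses at least one head-to-head, so there is no Condorcet winner.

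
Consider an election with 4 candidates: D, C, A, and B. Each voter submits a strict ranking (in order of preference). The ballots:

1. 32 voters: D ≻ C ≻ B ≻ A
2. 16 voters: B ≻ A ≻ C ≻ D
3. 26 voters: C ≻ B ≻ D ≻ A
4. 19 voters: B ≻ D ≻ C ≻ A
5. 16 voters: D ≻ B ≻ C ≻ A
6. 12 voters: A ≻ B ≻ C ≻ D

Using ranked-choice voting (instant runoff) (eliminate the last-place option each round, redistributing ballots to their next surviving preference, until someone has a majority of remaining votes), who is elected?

B

Round 1: D 48, C 26, A 12, B 35. Eliminate A.
Round 2: D 48, C 26, B 47. Eliminate C.
Round 3: D 48, B 73. B has a majority.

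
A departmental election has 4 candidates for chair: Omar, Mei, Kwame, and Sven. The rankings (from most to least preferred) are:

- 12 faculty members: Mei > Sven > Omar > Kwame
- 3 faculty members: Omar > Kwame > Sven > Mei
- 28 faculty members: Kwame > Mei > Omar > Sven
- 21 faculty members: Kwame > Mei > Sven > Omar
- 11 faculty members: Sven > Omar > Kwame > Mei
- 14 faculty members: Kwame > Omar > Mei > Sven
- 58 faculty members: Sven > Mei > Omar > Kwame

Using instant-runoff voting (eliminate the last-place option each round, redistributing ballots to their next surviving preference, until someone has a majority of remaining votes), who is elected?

Round 1: Omar 3, Mei 12, Kwame 63, Sven 69. Eliminate Omar.
Round 2: Mei 12, Kwame 66, Sven 69. Eliminate Mei.
Round 3: Kwame 66, Sven 81. Sven has a majority.

Sven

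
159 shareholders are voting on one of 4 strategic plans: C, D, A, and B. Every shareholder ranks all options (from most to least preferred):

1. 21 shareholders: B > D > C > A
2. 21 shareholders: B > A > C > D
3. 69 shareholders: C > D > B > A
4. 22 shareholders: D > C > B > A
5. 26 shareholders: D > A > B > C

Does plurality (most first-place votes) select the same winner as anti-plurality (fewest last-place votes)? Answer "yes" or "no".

Plurality — first-place votes: C 69, D 48, A 0, B 42. Winner: C.
Anti-plurality — last-place votes: C 26, D 21, A 112, B 0. Winner: B.
The two methods disagree.

no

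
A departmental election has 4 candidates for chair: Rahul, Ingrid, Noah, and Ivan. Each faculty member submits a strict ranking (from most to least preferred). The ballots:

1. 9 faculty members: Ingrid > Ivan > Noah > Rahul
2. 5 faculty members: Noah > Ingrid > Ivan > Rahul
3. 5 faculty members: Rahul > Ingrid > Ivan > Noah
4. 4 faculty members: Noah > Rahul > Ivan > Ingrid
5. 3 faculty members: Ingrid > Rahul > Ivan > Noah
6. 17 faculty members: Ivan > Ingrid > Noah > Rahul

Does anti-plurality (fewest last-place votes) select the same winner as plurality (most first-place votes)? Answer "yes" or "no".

yes

Anti-plurality — last-place votes: Rahul 31, Ingrid 4, Noah 8, Ivan 0. Winner: Ivan.
Plurality — first-place votes: Rahul 5, Ingrid 12, Noah 9, Ivan 17. Winner: Ivan.
The two methods agree.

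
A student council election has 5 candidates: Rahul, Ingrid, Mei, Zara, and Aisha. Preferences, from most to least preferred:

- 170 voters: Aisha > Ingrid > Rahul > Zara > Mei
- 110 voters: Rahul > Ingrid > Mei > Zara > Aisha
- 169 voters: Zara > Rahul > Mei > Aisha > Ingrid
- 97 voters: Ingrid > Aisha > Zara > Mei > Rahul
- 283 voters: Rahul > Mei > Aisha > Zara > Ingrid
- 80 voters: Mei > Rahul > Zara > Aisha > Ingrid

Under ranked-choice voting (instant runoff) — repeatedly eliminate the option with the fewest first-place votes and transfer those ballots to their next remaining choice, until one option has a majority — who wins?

Rahul

Round 1: Rahul 393, Ingrid 97, Mei 80, Zara 169, Aisha 170. Eliminate Mei.
Round 2: Rahul 473, Ingrid 97, Zara 169, Aisha 170. Rahul has a majority.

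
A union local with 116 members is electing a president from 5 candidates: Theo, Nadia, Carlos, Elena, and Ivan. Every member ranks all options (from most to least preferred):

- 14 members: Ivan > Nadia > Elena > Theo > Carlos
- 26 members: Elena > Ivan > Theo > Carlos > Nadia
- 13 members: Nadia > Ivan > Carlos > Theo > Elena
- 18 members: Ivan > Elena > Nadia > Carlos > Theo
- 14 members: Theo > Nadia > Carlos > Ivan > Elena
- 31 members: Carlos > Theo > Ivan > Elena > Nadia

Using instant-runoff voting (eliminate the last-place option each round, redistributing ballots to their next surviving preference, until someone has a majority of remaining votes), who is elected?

Ivan

Round 1: Theo 14, Nadia 13, Carlos 31, Elena 26, Ivan 32. Eliminate Nadia.
Round 2: Theo 14, Carlos 31, Elena 26, Ivan 45. Eliminate Theo.
Round 3: Carlos 45, Elena 26, Ivan 45. Eliminate Elena.
Round 4: Carlos 45, Ivan 71. Ivan has a majority.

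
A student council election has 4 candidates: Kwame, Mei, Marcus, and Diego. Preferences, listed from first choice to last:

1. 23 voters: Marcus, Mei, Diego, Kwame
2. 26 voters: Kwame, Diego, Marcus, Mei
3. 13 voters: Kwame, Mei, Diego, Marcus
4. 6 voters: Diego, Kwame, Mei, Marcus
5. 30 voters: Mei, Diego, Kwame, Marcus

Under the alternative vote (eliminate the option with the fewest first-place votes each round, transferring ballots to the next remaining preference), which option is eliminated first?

Round 1: Kwame 39, Mei 30, Marcus 23, Diego 6. Eliminate Diego.

Diego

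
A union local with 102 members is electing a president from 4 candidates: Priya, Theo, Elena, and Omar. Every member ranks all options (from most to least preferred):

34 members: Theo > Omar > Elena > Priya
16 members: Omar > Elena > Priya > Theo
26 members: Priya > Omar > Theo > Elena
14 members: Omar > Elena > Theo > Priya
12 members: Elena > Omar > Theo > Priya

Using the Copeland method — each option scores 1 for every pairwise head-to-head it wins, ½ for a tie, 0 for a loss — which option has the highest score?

Omar

Priya: loses to Theo, Elena, and Omar → score 0.
Theo: beats Priya and Elena; loses to Omar → score 2.
Elena: beats Priya; loses to Theo and Omar → score 1.
Omar: beats Priya, Theo, and Elena → score 3.
Omar has the best pairwise record.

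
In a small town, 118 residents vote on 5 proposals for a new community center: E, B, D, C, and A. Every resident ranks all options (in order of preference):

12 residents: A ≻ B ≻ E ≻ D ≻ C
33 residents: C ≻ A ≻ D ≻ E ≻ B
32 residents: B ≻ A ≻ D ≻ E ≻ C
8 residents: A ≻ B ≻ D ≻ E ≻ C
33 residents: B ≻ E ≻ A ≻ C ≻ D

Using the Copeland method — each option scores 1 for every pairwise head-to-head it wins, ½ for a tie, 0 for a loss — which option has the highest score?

B

E: beats C; loses to B, D, and A → score 1.
B: beats E, D, C, and A → score 4.
D: beats E; loses to B, C, and A → score 1.
C: beats D; loses to E, B, and A → score 1.
A: beats E, D, and C; loses to B → score 3.
B has the best pairwise record.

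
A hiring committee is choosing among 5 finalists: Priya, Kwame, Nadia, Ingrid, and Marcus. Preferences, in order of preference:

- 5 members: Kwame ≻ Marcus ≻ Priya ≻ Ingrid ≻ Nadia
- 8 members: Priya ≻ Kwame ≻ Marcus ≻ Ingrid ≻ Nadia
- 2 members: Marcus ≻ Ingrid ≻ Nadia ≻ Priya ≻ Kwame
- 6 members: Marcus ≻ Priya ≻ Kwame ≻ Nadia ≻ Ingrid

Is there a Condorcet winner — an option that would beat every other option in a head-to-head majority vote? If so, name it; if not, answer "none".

none

Checking pairwise contests:
Marcus beats Priya 13–8.
Priya beats Kwame 16–5.
Priya beats Nadia 19–2.
Priya beats Ingrid 19–2.
Kwame beats Marcus 13–8.
Every option loses at least one head-to-head, so there is no Condorcet winner.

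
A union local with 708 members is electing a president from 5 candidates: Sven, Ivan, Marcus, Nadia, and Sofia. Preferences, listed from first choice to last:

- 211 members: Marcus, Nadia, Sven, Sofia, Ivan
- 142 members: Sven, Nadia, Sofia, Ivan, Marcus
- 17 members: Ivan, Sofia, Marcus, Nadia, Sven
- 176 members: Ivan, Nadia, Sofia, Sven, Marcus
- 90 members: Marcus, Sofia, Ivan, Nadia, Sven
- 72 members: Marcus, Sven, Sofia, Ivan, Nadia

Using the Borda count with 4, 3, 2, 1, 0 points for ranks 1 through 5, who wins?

Nadia

Sven: 211·2 + 142·4 + 17·0 + 176·1 + 90·0 + 72·3 = 1382
Ivan: 211·0 + 142·1 + 17·4 + 176·4 + 90·2 + 72·1 = 1166
Marcus: 211·4 + 142·0 + 17·2 + 176·0 + 90·4 + 72·4 = 1526
Nadia: 211·3 + 142·3 + 17·1 + 176·3 + 90·1 + 72·0 = 1694
Sofia: 211·1 + 142·2 + 17·3 + 176·2 + 90·3 + 72·2 = 1312
Nadia has the highest Borda score (1694).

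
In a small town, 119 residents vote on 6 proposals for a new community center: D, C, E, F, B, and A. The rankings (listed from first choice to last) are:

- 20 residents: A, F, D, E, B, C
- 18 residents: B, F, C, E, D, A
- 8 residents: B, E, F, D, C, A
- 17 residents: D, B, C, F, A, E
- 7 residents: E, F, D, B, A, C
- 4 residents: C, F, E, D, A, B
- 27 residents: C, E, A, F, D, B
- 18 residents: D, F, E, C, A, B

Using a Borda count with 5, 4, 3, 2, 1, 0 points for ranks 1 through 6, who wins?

F

D: 20·3 + 18·1 + 8·2 + 17·5 + 7·3 + 4·2 + 27·1 + 18·5 = 325
C: 20·0 + 18·3 + 8·1 + 17·3 + 7·0 + 4·5 + 27·5 + 18·2 = 304
E: 20·2 + 18·2 + 8·4 + 17·0 + 7·5 + 4·3 + 27·4 + 18·3 = 317
F: 20·4 + 18·4 + 8·3 + 17·2 + 7·4 + 4·4 + 27·2 + 18·4 = 380
B: 20·1 + 18·5 + 8·5 + 17·4 + 7·2 + 4·0 + 27·0 + 18·0 = 232
A: 20·5 + 18·0 + 8·0 + 17·1 + 7·1 + 4·1 + 27·3 + 18·1 = 227
F has the highest Borda score (380).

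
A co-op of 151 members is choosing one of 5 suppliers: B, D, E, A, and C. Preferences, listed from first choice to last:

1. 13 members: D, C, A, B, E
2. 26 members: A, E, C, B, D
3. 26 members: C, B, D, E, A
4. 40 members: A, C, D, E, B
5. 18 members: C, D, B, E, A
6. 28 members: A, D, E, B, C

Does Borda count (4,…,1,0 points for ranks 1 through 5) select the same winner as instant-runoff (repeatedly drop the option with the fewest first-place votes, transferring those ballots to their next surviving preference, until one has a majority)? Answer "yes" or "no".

yes

Borda — scores: B 181, D 322, E 218, A 402, C 387. Winner: A.
Instant-runoff — R1 B 0, D 13, E 0, A 94, C 44 (A winner). Winner: A.
The two methods agree.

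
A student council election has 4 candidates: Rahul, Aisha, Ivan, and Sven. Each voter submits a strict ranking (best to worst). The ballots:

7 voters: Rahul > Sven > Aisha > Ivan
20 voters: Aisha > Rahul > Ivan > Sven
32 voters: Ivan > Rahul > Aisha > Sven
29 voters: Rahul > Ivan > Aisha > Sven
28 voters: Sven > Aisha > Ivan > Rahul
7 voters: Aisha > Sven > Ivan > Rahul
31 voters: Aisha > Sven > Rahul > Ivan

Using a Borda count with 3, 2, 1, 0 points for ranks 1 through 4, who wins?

Rahul: 7·3 + 20·2 + 32·2 + 29·3 + 28·0 + 7·0 + 31·1 = 243
Aisha: 7·1 + 20·3 + 32·1 + 29·1 + 28·2 + 7·3 + 31·3 = 298
Ivan: 7·0 + 20·1 + 32·3 + 29·2 + 28·1 + 7·1 + 31·0 = 209
Sven: 7·2 + 20·0 + 32·0 + 29·0 + 28·3 + 7·2 + 31·2 = 174
Aisha has the highest Borda score (298).

Aisha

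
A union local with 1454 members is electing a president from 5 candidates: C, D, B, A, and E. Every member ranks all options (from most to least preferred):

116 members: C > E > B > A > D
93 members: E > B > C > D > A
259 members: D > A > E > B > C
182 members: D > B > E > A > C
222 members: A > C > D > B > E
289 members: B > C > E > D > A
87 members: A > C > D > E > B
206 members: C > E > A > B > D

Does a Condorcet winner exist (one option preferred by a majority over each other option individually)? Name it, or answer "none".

Checking pairwise contests:
B beats C 823–631.
C beats D 1013–441.
D beats B 750–704.
D beats A 823–631.
C beats E 920–534.
Every option loses at least one head-to-head, so there is no Condorcet winner.

none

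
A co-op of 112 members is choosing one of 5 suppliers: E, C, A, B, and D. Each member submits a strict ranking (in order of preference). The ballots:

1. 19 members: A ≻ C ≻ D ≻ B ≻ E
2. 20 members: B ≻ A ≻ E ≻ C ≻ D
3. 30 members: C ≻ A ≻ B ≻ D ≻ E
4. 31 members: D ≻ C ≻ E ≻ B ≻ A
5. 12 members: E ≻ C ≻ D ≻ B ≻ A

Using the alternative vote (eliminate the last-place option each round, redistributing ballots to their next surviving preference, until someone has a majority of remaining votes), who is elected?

Round 1: E 12, C 30, A 19, B 20, D 31. Eliminate E.
Round 2: C 42, A 19, B 20, D 31. Eliminate A.
Round 3: C 61, B 20, D 31. C has a majority.

C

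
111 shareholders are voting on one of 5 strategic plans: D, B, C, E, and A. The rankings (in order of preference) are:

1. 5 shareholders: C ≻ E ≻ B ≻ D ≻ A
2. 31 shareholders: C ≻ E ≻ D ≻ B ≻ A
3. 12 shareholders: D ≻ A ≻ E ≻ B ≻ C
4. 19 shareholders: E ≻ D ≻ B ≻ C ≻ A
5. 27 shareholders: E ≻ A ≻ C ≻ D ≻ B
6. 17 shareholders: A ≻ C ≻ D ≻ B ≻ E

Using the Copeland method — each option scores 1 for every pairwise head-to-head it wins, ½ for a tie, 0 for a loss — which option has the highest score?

E

D: beats B and A; loses to C and E → score 2.
B: loses to D, C, E, and A → score 0.
C: beats D and B; loses to E and A → score 2.
E: beats D, B, C, and A → score 4.
A: beats B and C; loses to D and E → score 2.
E has the best pairwise record.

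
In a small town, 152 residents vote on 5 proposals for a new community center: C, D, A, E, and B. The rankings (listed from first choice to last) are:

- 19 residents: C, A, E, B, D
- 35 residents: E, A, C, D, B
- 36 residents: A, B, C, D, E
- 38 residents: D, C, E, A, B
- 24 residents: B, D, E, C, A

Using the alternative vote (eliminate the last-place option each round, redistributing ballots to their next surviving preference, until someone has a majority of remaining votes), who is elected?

Round 1: C 19, D 38, A 36, E 35, B 24. Eliminate C.
Round 2: D 38, A 55, E 35, B 24. Eliminate B.
Round 3: D 62, A 55, E 35. Eliminate E.
Round 4: D 62, A 90. A has a majority.

A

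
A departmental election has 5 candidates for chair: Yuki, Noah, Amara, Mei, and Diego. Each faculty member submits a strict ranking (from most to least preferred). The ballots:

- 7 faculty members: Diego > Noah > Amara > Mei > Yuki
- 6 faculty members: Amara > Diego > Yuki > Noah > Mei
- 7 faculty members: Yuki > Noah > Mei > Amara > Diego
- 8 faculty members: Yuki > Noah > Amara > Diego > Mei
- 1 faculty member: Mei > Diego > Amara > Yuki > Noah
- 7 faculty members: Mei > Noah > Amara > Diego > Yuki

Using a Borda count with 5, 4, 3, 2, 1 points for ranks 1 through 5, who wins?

Yuki: 7·1 + 6·3 + 7·5 + 8·5 + 1·2 + 7·1 = 109
Noah: 7·4 + 6·2 + 7·4 + 8·4 + 1·1 + 7·4 = 129
Amara: 7·3 + 6·5 + 7·2 + 8·3 + 1·3 + 7·3 = 113
Mei: 7·2 + 6·1 + 7·3 + 8·1 + 1·5 + 7·5 = 89
Diego: 7·5 + 6·4 + 7·1 + 8·2 + 1·4 + 7·2 = 100
Noah has the highest Borda score (129).

Noah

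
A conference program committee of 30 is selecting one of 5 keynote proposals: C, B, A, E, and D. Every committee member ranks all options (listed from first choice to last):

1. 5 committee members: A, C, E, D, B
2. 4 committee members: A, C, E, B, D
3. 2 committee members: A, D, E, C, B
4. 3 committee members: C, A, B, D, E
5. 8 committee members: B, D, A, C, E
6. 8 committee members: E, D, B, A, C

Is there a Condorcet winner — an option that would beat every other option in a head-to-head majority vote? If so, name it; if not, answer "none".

none

Checking pairwise contests:
B beats C 16–14.
E beats B 19–11.
B beats A 16–14.
C beats E 20–10.
E beats D 17–13.
Every option loses at least one head-to-head, so there is no Condorcet winner.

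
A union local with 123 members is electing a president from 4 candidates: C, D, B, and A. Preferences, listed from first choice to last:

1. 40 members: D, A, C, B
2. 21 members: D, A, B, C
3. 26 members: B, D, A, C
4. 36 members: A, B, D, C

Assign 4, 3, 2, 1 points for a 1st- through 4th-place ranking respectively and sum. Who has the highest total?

C: 40·2 + 21·1 + 26·1 + 36·1 = 163
D: 40·4 + 21·4 + 26·3 + 36·2 = 394
B: 40·1 + 21·2 + 26·4 + 36·3 = 294
A: 40·3 + 21·3 + 26·2 + 36·4 = 379
D has the highest Borda score (394).

D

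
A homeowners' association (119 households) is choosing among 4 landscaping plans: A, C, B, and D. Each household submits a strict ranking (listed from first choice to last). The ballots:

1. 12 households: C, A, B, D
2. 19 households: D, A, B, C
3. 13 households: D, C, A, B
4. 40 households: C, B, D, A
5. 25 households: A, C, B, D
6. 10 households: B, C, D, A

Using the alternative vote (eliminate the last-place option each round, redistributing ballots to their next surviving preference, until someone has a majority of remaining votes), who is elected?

Round 1: A 25, C 52, B 10, D 32. Eliminate B.
Round 2: A 25, C 62, D 32. C has a majority.

C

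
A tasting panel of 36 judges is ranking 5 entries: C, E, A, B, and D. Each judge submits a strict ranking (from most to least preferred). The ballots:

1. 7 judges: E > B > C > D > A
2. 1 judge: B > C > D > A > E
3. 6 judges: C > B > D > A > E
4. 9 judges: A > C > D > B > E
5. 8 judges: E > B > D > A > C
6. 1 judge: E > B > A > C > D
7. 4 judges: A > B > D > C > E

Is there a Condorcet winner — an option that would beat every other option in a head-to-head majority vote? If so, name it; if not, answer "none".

B

B vs C: 21–15 for B.
B vs E: 20–16 for B.
B vs A: 23–13 for B.
B vs D: 27–9 for B.
B beats every other option head-to-head.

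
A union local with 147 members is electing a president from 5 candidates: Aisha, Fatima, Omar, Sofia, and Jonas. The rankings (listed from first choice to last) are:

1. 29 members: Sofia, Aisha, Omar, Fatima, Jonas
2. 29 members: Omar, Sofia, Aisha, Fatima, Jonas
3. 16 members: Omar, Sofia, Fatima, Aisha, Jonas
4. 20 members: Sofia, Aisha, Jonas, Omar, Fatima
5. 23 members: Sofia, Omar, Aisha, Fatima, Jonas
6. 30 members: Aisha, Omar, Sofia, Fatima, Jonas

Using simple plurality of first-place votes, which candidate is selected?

Sofia

First-place votes: Aisha 30, Fatima 0, Omar 45, Sofia 72, Jonas 0.
Sofia has the most first-place votes.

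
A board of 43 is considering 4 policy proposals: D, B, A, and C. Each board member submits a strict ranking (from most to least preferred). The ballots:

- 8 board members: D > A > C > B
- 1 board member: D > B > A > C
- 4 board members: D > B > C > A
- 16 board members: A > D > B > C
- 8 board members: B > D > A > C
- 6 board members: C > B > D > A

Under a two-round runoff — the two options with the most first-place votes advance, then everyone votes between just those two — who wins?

D

Round 1 first-place votes: D 13, B 8, A 16, C 6.
A and D advance.
Runoff: A is preferred to D by 16 voters; D by 27.
D wins the runoff.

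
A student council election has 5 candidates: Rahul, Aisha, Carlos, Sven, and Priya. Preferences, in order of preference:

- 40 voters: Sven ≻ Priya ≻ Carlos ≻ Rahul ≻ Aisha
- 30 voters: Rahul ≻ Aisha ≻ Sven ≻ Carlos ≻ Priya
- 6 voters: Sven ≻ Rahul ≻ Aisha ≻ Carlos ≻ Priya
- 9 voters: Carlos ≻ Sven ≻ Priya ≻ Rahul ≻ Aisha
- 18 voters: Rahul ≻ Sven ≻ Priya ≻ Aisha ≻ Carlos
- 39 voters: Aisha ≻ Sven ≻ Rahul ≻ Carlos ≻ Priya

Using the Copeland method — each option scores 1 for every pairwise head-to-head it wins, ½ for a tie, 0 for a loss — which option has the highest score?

Sven

Rahul: beats Aisha, Carlos, and Priya; loses to Sven → score 3.
Aisha: beats Carlos and Priya; loses to Rahul and Sven → score 2.
Carlos: beats Priya; loses to Rahul, Aisha, and Sven → score 1.
Sven: beats Rahul, Aisha, Carlos, and Priya → score 4.
Priya: loses to Rahul, Aisha, Carlos, and Sven → score 0.
Sven has the best pairwise record.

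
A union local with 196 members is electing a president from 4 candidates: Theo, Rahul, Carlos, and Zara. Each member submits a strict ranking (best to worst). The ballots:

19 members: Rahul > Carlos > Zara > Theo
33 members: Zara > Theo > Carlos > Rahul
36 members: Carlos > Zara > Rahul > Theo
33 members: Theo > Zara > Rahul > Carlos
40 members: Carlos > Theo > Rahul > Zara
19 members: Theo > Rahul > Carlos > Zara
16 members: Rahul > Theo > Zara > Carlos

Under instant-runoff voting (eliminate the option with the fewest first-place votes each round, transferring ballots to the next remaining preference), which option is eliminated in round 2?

Round 1: Theo 52, Rahul 35, Carlos 76, Zara 33. Eliminate Zara.
Round 2: Theo 85, Rahul 35, Carlos 76. Eliminate Rahul.

Rahul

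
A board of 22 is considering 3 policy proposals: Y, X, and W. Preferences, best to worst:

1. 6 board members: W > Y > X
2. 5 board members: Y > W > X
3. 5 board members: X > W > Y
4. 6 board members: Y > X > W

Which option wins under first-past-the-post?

First-place votes: Y 11, X 5, W 6.
Y has the most first-place votes.

Y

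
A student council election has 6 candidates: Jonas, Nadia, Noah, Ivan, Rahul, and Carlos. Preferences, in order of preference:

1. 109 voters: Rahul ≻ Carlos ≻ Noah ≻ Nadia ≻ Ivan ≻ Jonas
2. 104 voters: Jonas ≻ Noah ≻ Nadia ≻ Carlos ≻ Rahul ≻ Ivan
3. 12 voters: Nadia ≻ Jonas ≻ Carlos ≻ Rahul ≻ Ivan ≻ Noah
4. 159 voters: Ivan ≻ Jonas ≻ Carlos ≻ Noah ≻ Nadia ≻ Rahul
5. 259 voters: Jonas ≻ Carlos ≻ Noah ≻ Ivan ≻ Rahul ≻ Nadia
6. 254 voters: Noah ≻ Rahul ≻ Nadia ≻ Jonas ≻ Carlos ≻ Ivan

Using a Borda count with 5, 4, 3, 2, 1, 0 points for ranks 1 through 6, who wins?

Noah

Jonas: 109·0 + 104·5 + 12·4 + 159·4 + 259·5 + 254·2 = 3007
Nadia: 109·2 + 104·3 + 12·5 + 159·1 + 259·0 + 254·3 = 1511
Noah: 109·3 + 104·4 + 12·0 + 159·2 + 259·3 + 254·5 = 3108
Ivan: 109·1 + 104·0 + 12·1 + 159·5 + 259·2 + 254·0 = 1434
Rahul: 109·5 + 104·1 + 12·2 + 159·0 + 259·1 + 254·4 = 1948
Carlos: 109·4 + 104·2 + 12·3 + 159·3 + 259·4 + 254·1 = 2447
Noah has the highest Borda score (3108).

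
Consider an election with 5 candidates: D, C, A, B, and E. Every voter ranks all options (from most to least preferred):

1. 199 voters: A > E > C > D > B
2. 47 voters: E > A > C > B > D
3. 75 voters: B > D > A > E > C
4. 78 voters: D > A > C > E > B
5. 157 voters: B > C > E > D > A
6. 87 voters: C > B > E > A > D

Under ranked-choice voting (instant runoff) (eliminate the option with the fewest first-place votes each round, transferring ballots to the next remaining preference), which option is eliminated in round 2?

D

Round 1: D 78, C 87, A 199, B 232, E 47. Eliminate E.
Round 2: D 78, C 87, A 246, B 232. Eliminate D.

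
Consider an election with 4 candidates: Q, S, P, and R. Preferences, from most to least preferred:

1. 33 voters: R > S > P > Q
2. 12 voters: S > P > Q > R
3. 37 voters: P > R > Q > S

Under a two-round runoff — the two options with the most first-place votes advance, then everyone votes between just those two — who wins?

P

Round 1 first-place votes: Q 0, S 12, P 37, R 33.
P and R advance.
Runoff: P is preferred to R by 49 voters; R by 33.
P wins the runoff.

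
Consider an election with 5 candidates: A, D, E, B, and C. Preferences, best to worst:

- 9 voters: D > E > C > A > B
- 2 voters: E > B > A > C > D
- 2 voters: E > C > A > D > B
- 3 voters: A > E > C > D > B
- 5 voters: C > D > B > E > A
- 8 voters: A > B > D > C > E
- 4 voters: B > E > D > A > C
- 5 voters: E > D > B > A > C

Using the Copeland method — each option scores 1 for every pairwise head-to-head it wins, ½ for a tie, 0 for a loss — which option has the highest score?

D

A: beats B and C; loses to D and E → score 2.
D: beats A, E, B, and C → score 4.
E: beats A, B, and C; loses to D → score 3.
B: ties C; loses to A, D, and E → score 0.5.
C: ties B; loses to A, D, and E → score 0.5.
D has the best pairwise record.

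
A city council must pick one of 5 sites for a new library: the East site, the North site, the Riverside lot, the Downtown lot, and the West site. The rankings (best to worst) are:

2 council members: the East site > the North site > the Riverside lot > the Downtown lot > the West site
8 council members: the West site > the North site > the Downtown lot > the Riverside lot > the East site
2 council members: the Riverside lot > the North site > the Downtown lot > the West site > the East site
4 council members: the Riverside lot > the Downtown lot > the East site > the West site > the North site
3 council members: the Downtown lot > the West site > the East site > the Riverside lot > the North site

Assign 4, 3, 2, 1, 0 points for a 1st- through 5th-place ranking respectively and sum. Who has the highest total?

the East site: 2·4 + 8·0 + 2·0 + 4·2 + 3·2 = 22
the North site: 2·3 + 8·3 + 2·3 + 4·0 + 3·0 = 36
the Riverside lot: 2·2 + 8·1 + 2·4 + 4·4 + 3·1 = 39
the Downtown lot: 2·1 + 8·2 + 2·2 + 4·3 + 3·4 = 46
the West site: 2·0 + 8·4 + 2·1 + 4·1 + 3·3 = 47
the West site has the highest Borda score (47).

the West site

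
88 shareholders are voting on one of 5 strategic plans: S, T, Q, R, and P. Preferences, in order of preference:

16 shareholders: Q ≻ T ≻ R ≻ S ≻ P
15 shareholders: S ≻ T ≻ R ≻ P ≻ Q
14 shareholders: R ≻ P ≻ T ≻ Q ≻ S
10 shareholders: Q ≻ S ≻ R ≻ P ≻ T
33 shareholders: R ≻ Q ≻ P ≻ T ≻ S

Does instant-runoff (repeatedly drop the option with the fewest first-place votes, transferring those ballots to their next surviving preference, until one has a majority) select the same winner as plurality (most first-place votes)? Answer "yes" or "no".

Instant-runoff — R1 S 15, T 0, Q 26, R 47, P 0 (R winner). Winner: R.
Plurality — first-place votes: S 15, T 0, Q 26, R 47, P 0. Winner: R.
The two methods agree.

yes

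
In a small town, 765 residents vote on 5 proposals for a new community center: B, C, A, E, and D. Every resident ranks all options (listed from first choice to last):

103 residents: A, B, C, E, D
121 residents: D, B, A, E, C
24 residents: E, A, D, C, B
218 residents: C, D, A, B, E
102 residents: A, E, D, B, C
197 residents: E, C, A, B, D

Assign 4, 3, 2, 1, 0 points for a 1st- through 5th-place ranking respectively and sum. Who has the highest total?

B: 103·3 + 121·3 + 24·0 + 218·1 + 102·1 + 197·1 = 1189
C: 103·2 + 121·0 + 24·1 + 218·4 + 102·0 + 197·3 = 1693
A: 103·4 + 121·2 + 24·3 + 218·2 + 102·4 + 197·2 = 1964
E: 103·1 + 121·1 + 24·4 + 218·0 + 102·3 + 197·4 = 1414
D: 103·0 + 121·4 + 24·2 + 218·3 + 102·2 + 197·0 = 1390
A has the highest Borda score (1964).

A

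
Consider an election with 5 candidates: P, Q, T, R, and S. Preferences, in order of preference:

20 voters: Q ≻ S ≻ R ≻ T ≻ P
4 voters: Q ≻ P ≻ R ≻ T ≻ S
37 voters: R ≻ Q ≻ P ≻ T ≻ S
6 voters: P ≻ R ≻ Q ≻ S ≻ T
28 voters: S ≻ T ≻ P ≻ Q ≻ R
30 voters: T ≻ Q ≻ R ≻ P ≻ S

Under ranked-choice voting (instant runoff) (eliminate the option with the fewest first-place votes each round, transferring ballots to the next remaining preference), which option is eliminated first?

Round 1: P 6, Q 24, T 30, R 37, S 28. Eliminate P.

P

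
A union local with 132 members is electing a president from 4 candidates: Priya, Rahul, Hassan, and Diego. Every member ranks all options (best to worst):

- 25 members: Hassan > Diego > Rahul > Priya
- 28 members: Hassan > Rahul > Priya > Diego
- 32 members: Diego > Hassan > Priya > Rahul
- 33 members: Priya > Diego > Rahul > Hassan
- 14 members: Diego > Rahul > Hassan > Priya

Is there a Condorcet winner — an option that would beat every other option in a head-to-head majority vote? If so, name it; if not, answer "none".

Diego

Diego vs Priya: 71–61 for Diego.
Diego vs Rahul: 104–28 for Diego.
Diego vs Hassan: 79–53 for Diego.
Diego beats every other option head-to-head.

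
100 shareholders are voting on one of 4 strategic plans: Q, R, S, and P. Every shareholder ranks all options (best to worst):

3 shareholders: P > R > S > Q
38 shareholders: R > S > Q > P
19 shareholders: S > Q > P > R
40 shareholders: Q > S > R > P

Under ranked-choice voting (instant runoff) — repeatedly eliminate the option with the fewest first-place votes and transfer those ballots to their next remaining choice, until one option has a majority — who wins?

Round 1: Q 40, R 38, S 19, P 3. Eliminate P.
Round 2: Q 40, R 41, S 19. Eliminate S.
Round 3: Q 59, R 41. Q has a majority.

Q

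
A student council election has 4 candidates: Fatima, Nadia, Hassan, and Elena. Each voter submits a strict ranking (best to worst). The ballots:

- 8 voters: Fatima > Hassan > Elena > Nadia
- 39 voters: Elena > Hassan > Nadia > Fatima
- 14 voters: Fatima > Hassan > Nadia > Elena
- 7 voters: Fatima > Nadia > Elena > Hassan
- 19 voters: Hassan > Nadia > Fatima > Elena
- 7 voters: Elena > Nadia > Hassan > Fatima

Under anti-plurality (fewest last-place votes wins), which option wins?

Hassan

Last-place votes: Fatima 46, Nadia 8, Hassan 7, Elena 33.
Hassan is ranked last by the fewest voters, so Hassan wins.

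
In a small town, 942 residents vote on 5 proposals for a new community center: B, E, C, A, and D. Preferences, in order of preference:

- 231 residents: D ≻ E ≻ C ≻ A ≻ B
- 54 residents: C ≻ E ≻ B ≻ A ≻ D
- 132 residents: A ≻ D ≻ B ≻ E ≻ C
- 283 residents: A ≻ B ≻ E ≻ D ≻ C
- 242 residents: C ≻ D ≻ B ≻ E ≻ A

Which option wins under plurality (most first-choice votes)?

First-place votes: B 0, E 0, C 296, A 415, D 231.
A has the most first-place votes.

A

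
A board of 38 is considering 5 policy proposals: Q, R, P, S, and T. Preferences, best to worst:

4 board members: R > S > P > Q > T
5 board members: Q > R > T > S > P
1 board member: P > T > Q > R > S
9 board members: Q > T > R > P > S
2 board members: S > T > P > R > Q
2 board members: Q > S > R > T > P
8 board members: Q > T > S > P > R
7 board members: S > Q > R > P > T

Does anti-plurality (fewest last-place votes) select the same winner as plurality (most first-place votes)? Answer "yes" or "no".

yes

Anti-plurality — last-place votes: Q 2, R 8, P 7, S 10, T 11. Winner: Q.
Plurality — first-place votes: Q 24, R 4, P 1, S 9, T 0. Winner: Q.
The two methods agree.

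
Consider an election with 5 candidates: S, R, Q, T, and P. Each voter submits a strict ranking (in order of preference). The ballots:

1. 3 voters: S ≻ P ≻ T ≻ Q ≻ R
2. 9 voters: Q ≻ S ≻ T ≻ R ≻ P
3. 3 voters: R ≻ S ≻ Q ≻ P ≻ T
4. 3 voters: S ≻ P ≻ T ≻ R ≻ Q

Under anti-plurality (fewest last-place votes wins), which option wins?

S

Last-place votes: S 0, R 3, Q 3, T 3, P 9.
S is ranked last by the fewest voters, so S wins.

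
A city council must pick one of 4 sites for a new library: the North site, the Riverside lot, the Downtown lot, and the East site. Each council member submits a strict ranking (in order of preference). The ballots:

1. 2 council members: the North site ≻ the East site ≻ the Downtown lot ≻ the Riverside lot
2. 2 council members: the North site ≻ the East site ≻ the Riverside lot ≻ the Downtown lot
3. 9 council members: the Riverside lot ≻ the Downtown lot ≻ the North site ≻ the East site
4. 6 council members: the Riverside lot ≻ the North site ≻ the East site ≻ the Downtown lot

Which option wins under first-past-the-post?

First-place votes: the North site 4, the Riverside lot 15, the Downtown lot 0, the East site 0.
the Riverside lot has the most first-place votes.

the Riverside lot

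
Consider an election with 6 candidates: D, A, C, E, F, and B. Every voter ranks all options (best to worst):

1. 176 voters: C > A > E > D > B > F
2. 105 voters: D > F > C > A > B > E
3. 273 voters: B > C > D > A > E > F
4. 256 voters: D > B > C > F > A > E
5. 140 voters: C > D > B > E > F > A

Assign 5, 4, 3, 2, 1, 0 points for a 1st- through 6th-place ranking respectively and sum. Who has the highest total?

C

D: 176·2 + 105·5 + 273·3 + 256·5 + 140·4 = 3536
A: 176·4 + 105·2 + 273·2 + 256·1 + 140·0 = 1716
C: 176·5 + 105·3 + 273·4 + 256·3 + 140·5 = 3755
E: 176·3 + 105·0 + 273·1 + 256·0 + 140·2 = 1081
F: 176·0 + 105·4 + 273·0 + 256·2 + 140·1 = 1072
B: 176·1 + 105·1 + 273·5 + 256·4 + 140·3 = 3090
C has the highest Borda score (3755).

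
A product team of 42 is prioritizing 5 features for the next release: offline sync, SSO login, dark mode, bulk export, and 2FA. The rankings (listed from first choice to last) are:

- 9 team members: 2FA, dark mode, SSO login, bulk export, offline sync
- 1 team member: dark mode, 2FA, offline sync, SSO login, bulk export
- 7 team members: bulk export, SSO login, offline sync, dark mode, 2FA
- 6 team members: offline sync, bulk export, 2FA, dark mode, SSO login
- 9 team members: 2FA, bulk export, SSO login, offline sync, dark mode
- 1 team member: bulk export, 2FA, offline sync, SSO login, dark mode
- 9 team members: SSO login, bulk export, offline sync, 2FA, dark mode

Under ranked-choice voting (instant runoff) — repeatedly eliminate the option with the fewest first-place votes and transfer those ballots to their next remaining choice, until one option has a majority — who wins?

Round 1: offline sync 6, SSO login 9, dark mode 1, bulk export 8, 2FA 18. Eliminate dark mode.
Round 2: offline sync 6, SSO login 9, bulk export 8, 2FA 19. Eliminate offline sync.
Round 3: SSO login 9, bulk export 14, 2FA 19. Eliminate SSO login.
Round 4: bulk export 23, 2FA 19. Bulk export has a majority.

bulk export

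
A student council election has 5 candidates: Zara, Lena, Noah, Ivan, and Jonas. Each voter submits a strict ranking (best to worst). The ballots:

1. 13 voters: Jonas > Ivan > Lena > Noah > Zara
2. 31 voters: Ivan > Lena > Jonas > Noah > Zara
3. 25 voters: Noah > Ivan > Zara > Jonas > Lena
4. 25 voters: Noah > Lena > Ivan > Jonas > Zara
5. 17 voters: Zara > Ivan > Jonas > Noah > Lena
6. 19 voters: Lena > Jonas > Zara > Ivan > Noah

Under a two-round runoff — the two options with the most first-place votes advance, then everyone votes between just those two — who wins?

Round 1 first-place votes: Zara 17, Lena 19, Noah 50, Ivan 31, Jonas 13.
Noah and Ivan advance.
Runoff: Noah is preferred to Ivan by 50 voters; Ivan by 80.
Ivan wins the runoff.

Ivan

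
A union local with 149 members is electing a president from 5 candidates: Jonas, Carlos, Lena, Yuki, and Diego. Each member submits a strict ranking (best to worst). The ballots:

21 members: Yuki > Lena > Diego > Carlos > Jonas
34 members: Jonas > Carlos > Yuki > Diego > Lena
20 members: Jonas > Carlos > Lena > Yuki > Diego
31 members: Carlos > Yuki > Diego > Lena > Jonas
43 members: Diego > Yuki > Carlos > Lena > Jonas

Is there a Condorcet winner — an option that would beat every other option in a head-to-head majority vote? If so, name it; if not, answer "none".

Carlos vs Jonas: 95–54 for Carlos.
Carlos vs Lena: 128–21 for Carlos.
Carlos vs Yuki: 85–64 for Carlos.
Carlos vs Diego: 85–64 for Carlos.
Carlos beats every other option head-to-head.

Carlos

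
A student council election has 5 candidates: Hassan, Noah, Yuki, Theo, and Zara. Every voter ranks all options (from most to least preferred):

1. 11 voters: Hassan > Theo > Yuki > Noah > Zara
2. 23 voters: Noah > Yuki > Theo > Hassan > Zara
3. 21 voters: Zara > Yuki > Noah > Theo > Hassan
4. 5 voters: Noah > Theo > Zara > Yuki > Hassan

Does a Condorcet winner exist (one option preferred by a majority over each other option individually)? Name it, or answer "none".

Yuki vs Hassan: 49–11 for Yuki.
Yuki vs Noah: 32–28 for Yuki.
Yuki vs Theo: 44–16 for Yuki.
Yuki vs Zara: 34–26 for Yuki.
Yuki beats every other option head-to-head.

Yuki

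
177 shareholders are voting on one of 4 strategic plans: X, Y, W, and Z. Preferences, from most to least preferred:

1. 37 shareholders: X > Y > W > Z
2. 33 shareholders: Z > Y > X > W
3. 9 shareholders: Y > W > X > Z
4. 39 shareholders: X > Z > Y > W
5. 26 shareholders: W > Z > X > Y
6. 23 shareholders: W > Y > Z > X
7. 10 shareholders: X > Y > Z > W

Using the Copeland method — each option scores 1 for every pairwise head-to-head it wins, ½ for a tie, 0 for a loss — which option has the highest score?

X: beats Y, W, and Z → score 3.
Y: beats W; loses to X and Z → score 1.
W: beats Z; loses to X and Y → score 1.
Z: beats Y; loses to X and W → score 1.
X has the best pairwise record.

X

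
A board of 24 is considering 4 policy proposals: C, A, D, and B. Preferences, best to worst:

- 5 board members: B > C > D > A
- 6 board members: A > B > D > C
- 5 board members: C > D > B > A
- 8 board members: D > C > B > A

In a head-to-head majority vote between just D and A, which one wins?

Voters preferring D to A: 18; preferring A to D: 6.
D wins the head-to-head.

D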